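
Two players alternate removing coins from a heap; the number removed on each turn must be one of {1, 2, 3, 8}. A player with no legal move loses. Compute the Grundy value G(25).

3

G(0) = 0
G(1) = mex{0} = 1
G(2) = mex{1,0} = 2
G(3) = mex{2,1,0} = 3
G(4) = mex{3,2,1} = 0
G(5) = mex{0,3,2} = 1
G(6) = mex{1,0,3} = 2
G(7) = mex{2,1,0} = 3
G(8) = mex{3,2,1,0} = 4
G(9) = mex{4,3,2,1} = 0
G(10) = mex{0,4,3,2} = 1
G(11) = mex{1,0,4,3} = 2
G(12) = mex{2,1,0,0} = 3
G(13) = mex{3,2,1,1} = 0
G(14) = mex{0,3,2,2} = 1
G(15) = mex{1,0,3,3} = 2
G(16) = mex{2,1,0,4} = 3
G(17) = mex{3,2,1,0} = 4
G(18) = mex{4,3,2,1} = 0
G(19) = mex{0,4,3,2} = 1
G(20) = mex{1,0,4,3} = 2
G(21) = mex{2,1,0,0} = 3
G(22) = mex{3,2,1,1} = 0
G(23) = mex{0,3,2,2} = 1
G(24) = mex{1,0,3,3} = 2
G(25) = mex{2,1,0,4} = 3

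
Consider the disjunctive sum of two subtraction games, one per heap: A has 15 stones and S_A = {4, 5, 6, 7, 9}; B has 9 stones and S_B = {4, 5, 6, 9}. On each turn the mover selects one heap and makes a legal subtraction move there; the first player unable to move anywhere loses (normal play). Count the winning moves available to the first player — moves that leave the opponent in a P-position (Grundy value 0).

Heap A, S = {4, 5, 6, 7, 9}:
n :  0  1  2  3  4  5  6  7  8  9 10 11 12 13 14 15
G :  0  0  0  0  1  1  1  1  2  2  2  2  3  0  0  0
G_A(15) = 0.
Heap B, S = {4, 5, 6, 9}:
n : 0 1 2 3 4 5 6 7 8 9
G : 0 0 0 0 1 1 1 1 2 2
G_B(9) = 2.
Combined Grundy value = 0 ⊕ 2 = 2.
A winning move leaves total XOR = 0, i.e. changes one component's Grundy value g to g ⊕ X where X is the current total.
Heap A: need g' = 0⊕2 = 2. Options: 15−4→G=2, 15−5→G=2, 15−6→G=2, 15−7→G=2, 15−9→G=1. Hits: 4.
Heap B: need g' = 2⊕2 = 0. Options: 9−4→G=1, 9−5→G=1, 9−6→G=0, 9−9→G=0. Hits: 2.

6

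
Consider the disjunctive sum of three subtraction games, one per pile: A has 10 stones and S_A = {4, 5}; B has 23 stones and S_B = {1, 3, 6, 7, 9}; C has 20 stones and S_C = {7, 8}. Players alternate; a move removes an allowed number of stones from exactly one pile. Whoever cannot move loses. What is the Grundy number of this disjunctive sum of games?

Pile A, S = {4, 5}:
G(0) = 0
G(1) = mex{} = 0
G(2) = mex{} = 0
G(3) = mex{} = 0
G(4) = mex{0} = 1
G(5) = mex{0,0} = 1
G(6) = mex{0,0} = 1
G(7) = mex{0,0} = 1
G(8) = mex{1,0} = 2
G(9) = mex{1,1} = 0
G(10) = mex{1,1} = 0
G_A(10) = 0.
Pile B, S = {1, 3, 6, 7, 9}:
n :  0  1  2  3  4  5  6  7  8  9 10 11 12 13 14 15 16 17 18 19 20 21 22 23
G :  0  1  0  1  0  1  2  3  2  3  2  3  0  1  0  1  0  1  2  3  2  3  2  3
G_B(23) = 3.
Pile C, S = {7, 8}:
G(0) = 0
G(1) = mex{} = 0
G(2) = mex{} = 0
G(3) = mex{} = 0
G(4) = mex{} = 0
G(5) = mex{} = 0
G(6) = mex{} = 0
G(7) = mex{0} = 1
G(8) = mex{0,0} = 1
G(9) = mex{0,0} = 1
G(10) = mex{0,0} = 1
G(11) = mex{0,0} = 1
G(12) = mex{0,0} = 1
G(13) = mex{0,0} = 1
G(14) = mex{1,0} = 2
G(15) = mex{1,1} = 0
G(16) = mex{1,1} = 0
G(17) = mex{1,1} = 0
G(18) = mex{1,1} = 0
G(19) = mex{1,1} = 0
G(20) = mex{1,1} = 0
G_C(20) = 0.
Combined Grundy value = 0 ⊕ 3 ⊕ 0 = 3.

3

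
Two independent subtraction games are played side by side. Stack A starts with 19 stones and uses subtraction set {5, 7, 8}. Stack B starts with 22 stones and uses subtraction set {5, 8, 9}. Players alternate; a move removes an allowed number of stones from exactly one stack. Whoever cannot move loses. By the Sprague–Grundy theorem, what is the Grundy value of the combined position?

Stack A, S = {5, 7, 8}:
G(0) = 0
G(1) = mex{} = 0
G(2) = mex{} = 0
G(3) = mex{} = 0
G(4) = mex{} = 0
G(5) = mex{0} = 1
G(6) = mex{0} = 1
G(7) = mex{0,0} = 1
G(8) = mex{0,0,0} = 1
G(9) = mex{0,0,0} = 1
G(10) = mex{1,0,0} = 2
G(11) = mex{1,0,0} = 2
G(12) = mex{1,1,0} = 2
G(13) = mex{1,1,1} = 0
G(14) = mex{1,1,1} = 0
G(15) = mex{2,1,1} = 0
G(16) = mex{2,1,1} = 0
G(17) = mex{2,2,1} = 0
G(18) = mex{0,2,2} = 1
G(19) = mex{0,2,2} = 1
G_A(19) = 1.
Stack B, S = {5, 8, 9}:
G(0) = 0
G(1) = mex{} = 0
G(2) = mex{} = 0
G(3) = mex{} = 0
G(4) = mex{} = 0
G(5) = mex{0} = 1
G(6) = mex{0} = 1
G(7) = mex{0} = 1
G(8) = mex{0,0} = 1
G(9) = mex{0,0,0} = 1
G(10) = mex{1,0,0} = 2
G(11) = mex{1,0,0} = 2
G(12) = mex{1,0,0} = 2
G(13) = mex{1,1,0} = 2
G(14) = mex{1,1,1} = 0
G(15) = mex{2,1,1} = 0
G(16) = mex{2,1,1} = 0
G(17) = mex{2,1,1} = 0
G(18) = mex{2,2,1} = 0
G(19) = mex{0,2,2} = 1
G(20) = mex{0,2,2} = 1
G(21) = mex{0,2,2} = 1
G(22) = mex{0,0,2} = 1
G_B(22) = 1.
Combined Grundy value = 1 ⊕ 1 = 0.

0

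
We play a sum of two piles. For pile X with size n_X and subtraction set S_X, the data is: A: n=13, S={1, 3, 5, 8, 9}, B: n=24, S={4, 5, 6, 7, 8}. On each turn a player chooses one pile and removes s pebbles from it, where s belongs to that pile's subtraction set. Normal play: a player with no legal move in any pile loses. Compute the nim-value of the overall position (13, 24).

Pile A, S = {1, 3, 5, 8, 9}:
G(0) = 0
G(1) = mex{0} = 1
G(2) = mex{1} = 0
G(3) = mex{0,0} = 1
G(4) = mex{1,1} = 0
G(5) = mex{0,0,0} = 1
G(6) = mex{1,1,1} = 0
G(7) = mex{0,0,0} = 1
G(8) = mex{1,1,1,0} = 2
G(9) = mex{2,0,0,1,0} = 3
G(10) = mex{3,1,1,0,1} = 2
G(11) = mex{2,2,0,1,0} = 3
G(12) = mex{3,3,1,0,1} = 2
G(13) = mex{2,2,2,1,0} = 3
G_A(13) = 3.
Pile B, S = {4, 5, 6, 7, 8}:
n :  0  1  2  3  4  5  6  7  8  9 10 11 12 13 14 15 16 17 18 19 20 21 22 23 24
G :  0  0  0  0  1  1  1  1  2  2  2  2  0  0  0  0  1  1  1  1  2  2  2  2  0
G_B(24) = 0.
Combined Grundy value = 3 ⊕ 0 = 3.

3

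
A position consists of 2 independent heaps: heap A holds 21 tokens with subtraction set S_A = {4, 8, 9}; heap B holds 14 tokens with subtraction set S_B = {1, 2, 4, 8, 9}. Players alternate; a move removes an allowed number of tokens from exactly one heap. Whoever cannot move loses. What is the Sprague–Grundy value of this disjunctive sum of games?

3

Heap A, S = {4, 8, 9}:
n :  0  1  2  3  4  5  6  7  8  9 10 11 12 13 14 15 16 17 18 19 20 21
G :  0  0  0  0  1  1  1  1  2  2  2  2  3  0  0  0  0  1  1  1  1  2
G_A(21) = 2.
Heap B, S = {1, 2, 4, 8, 9}:
G(0) = 0
G(1) = mex{0} = 1
G(2) = mex{1,0} = 2
G(3) = mex{2,1} = 0
G(4) = mex{0,2,0} = 1
G(5) = mex{1,0,1} = 2
G(6) = mex{2,1,2} = 0
G(7) = mex{0,2,0} = 1
G(8) = mex{1,0,1,0} = 2
G(9) = mex{2,1,2,1,0} = 3
G(10) = mex{3,2,0,2,1} = 4
G(11) = mex{4,3,1,0,2} = 5
G(12) = mex{5,4,2,1,0} = 3
G(13) = mex{3,5,3,2,1} = 0
G(14) = mex{0,3,4,0,2} = 1
G_B(14) = 1.
Combined Grundy value = 2 ⊕ 1 = 3.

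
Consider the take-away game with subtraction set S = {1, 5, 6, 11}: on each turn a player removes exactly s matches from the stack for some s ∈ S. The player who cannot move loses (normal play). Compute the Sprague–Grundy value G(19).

G(0) = 0
G(1) = mex{0} = 1
G(2) = mex{1} = 0
G(3) = mex{0} = 1
G(4) = mex{1} = 0
G(5) = mex{0,0} = 1
G(6) = mex{1,1,0} = 2
G(7) = mex{2,0,1} = 3
G(8) = mex{3,1,0} = 2
G(9) = mex{2,0,1} = 3
G(10) = mex{3,1,0} = 2
G(11) = mex{2,2,1,0} = 3
G(12) = mex{3,3,2,1} = 0
G(13) = mex{0,2,3,0} = 1
G(14) = mex{1,3,2,1} = 0
G(15) = mex{0,2,3,0} = 1
G(16) = mex{1,3,2,1} = 0
G(17) = mex{0,0,3,2} = 1
G(18) = mex{1,1,0,3} = 2
G(19) = mex{2,0,1,2} = 3

3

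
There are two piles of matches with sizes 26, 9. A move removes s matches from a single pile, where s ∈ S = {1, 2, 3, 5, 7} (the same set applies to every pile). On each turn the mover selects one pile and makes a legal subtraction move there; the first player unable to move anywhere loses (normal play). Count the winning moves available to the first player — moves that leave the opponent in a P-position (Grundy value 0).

All piles use S = {1, 2, 3, 5, 7}:
n :  0  1  2  3  4  5  6  7  8  9 10 11 12 13 14 15 16 17 18 19 20 21 22 23 24 25 26
G :  0  1  2  3  0  1  2  3  0  1  2  3  0  1  2  3  0  1  2  3  0  1  2  3  0  1  2
Pile A: G(26) = 2.
Pile B: G(9) = 1.
Combined Grundy value = 2 ⊕ 1 = 3.
A winning move leaves total XOR = 0, i.e. changes one component's Grundy value g to g ⊕ X where X is the current total.
Pile A: need g' = 2⊕3 = 1. Options: 26−1→G=1, 26−2→G=0, 26−3→G=3, 26−5→G=1, 26−7→G=3. Hits: 2.
Pile B: need g' = 1⊕3 = 2. Options: 9−1→G=0, 9−2→G=3, 9−3→G=2, 9−5→G=0, 9−7→G=2. Hits: 2.

4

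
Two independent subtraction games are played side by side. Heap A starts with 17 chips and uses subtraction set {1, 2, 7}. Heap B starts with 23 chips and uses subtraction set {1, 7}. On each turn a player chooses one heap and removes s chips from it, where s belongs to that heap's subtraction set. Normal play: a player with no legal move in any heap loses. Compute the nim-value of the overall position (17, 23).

3

Heap A, S = {1, 2, 7}:
n :  0  1  2  3  4  5  6  7  8  9 10 11 12 13 14 15 16 17
G :  0  1  2  0  1  2  0  1  2  0  1  2  0  1  2  0  1  2
G_A(17) = 2.
Heap B, S = {1, 7}:
n :  0  1  2  3  4  5  6  7  8  9 10 11 12 13 14 15 16 17 18 19 20 21 22 23
G :  0  1  0  1  0  1  0  1  0  1  0  1  0  1  0  1  0  1  0  1  0  1  0  1
G_B(23) = 1.
Combined Grundy value = 2 ⊕ 1 = 3.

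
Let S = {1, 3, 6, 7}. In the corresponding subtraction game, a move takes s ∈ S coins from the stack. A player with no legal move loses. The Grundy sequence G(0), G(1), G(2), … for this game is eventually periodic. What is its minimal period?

12

n :  0  1  2  3  4  5  6  7  8  9 10 11 12 13 14 15 16 17 18 19 20 21 22 23 24 25
G :  0  1  0  1  0  1  2  3  2  3  2  3  0  1  0  1  0  1  2  3  2  3  2  3  0  1
G(n+12) = G(n) holds for n = 0,…,6 (a full window of length max(S) = 7), so the sequence is purely periodic with period 12.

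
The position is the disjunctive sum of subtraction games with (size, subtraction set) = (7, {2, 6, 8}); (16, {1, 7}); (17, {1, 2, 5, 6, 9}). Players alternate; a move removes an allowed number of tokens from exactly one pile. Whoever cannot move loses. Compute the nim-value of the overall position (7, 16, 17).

1

Pile A, S = {2, 6, 8}:
G(0) = 0
G(1) = mex{} = 0
G(2) = mex{0} = 1
G(3) = mex{0} = 1
G(4) = mex{1} = 0
G(5) = mex{1} = 0
G(6) = mex{0,0} = 1
G(7) = mex{0,0} = 1
G_A(7) = 1.
Pile B, S = {1, 7}:
G(0) = 0
G(1) = mex{0} = 1
G(2) = mex{1} = 0
G(3) = mex{0} = 1
G(4) = mex{1} = 0
G(5) = mex{0} = 1
G(6) = mex{1} = 0
G(7) = mex{0,0} = 1
G(8) = mex{1,1} = 0
G(9) = mex{0,0} = 1
G(10) = mex{1,1} = 0
G(11) = mex{0,0} = 1
G(12) = mex{1,1} = 0
G(13) = mex{0,0} = 1
G(14) = mex{1,1} = 0
G(15) = mex{0,0} = 1
G(16) = mex{1,1} = 0
G_B(16) = 0.
Pile C, S = {1, 2, 5, 6, 9}:
n :  0  1  2  3  4  5  6  7  8  9 10 11 12 13 14 15 16 17
G :  0  1  2  0  1  2  3  0  1  2  0  1  2  3  0  1  2  0
G_C(17) = 0.
Combined Grundy value = 1 ⊕ 0 ⊕ 0 = 1.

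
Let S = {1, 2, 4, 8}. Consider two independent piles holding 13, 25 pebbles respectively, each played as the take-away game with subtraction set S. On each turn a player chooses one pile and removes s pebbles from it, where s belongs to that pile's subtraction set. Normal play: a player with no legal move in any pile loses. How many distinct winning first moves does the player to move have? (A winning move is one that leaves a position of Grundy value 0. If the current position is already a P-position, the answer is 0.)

0

All piles use S = {1, 2, 4, 8}:
G(0) = 0
G(1) = mex{0} = 1
G(2) = mex{1,0} = 2
G(3) = mex{2,1} = 0
G(4) = mex{0,2,0} = 1
G(5) = mex{1,0,1} = 2
G(6) = mex{2,1,2} = 0
G(7) = mex{0,2,0} = 1
G(8) = mex{1,0,1,0} = 2
G(9) = mex{2,1,2,1} = 0
G(10) = mex{0,2,0,2} = 1
G(11) = mex{1,0,1,0} = 2
G(12) = mex{2,1,2,1} = 0
G(13) = mex{0,2,0,2} = 1
G(14) = mex{1,0,1,0} = 2
G(15) = mex{2,1,2,1} = 0
G(16) = mex{0,2,0,2} = 1
G(17) = mex{1,0,1,0} = 2
G(18) = mex{2,1,2,1} = 0
G(19) = mex{0,2,0,2} = 1
G(20) = mex{1,0,1,0} = 2
G(21) = mex{2,1,2,1} = 0
G(22) = mex{0,2,0,2} = 1
G(23) = mex{1,0,1,0} = 2
G(24) = mex{2,1,2,1} = 0
G(25) = mex{0,2,0,2} = 1
Pile A: G(13) = 1.
Pile B: G(25) = 1.
Combined Grundy value = 1 ⊕ 1 = 0.
A winning move leaves total XOR = 0, i.e. changes one component's Grundy value g to g ⊕ X where X is the current total.
Pile A: target g' = 1⊕0 = 1, but every legal move changes the Grundy value (mex property), so 0 moves.
Pile B: target g' = 1⊕0 = 1, but every legal move changes the Grundy value (mex property), so 0 moves.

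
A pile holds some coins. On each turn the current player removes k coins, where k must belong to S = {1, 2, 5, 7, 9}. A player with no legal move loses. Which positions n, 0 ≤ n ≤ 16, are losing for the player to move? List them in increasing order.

0, 3, 6, 14

G(0) = 0
G(1) = mex{0} = 1
G(2) = mex{1,0} = 2
G(3) = mex{2,1} = 0
G(4) = mex{0,2} = 1
G(5) = mex{1,0,0} = 2
G(6) = mex{2,1,1} = 0
G(7) = mex{0,2,2,0} = 1
G(8) = mex{1,0,0,1} = 2
G(9) = mex{2,1,1,2,0} = 3
G(10) = mex{3,2,2,0,1} = 4
G(11) = mex{4,3,0,1,2} = 5
G(12) = mex{5,4,1,2,0} = 3
G(13) = mex{3,5,2,0,1} = 4
G(14) = mex{4,3,3,1,2} = 0
G(15) = mex{0,4,4,2,0} = 1
G(16) = mex{1,0,5,3,1} = 2
P-positions are exactly the n with G(n) = 0.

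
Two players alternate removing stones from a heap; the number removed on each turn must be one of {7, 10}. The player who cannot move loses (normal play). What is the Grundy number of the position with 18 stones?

0

G(0) = 0
G(1) = mex{} = 0
G(2) = mex{} = 0
G(3) = mex{} = 0
G(4) = mex{} = 0
G(5) = mex{} = 0
G(6) = mex{} = 0
G(7) = mex{0} = 1
G(8) = mex{0} = 1
G(9) = mex{0} = 1
G(10) = mex{0,0} = 1
G(11) = mex{0,0} = 1
G(12) = mex{0,0} = 1
G(13) = mex{0,0} = 1
G(14) = mex{1,0} = 2
G(15) = mex{1,0} = 2
G(16) = mex{1,0} = 2
G(17) = mex{1,1} = 0
G(18) = mex{1,1} = 0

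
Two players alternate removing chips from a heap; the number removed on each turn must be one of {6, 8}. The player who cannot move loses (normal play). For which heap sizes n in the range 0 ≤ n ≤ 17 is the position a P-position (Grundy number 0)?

G(0) = 0
G(1) = mex{} = 0
G(2) = mex{} = 0
G(3) = mex{} = 0
G(4) = mex{} = 0
G(5) = mex{} = 0
G(6) = mex{0} = 1
G(7) = mex{0} = 1
G(8) = mex{0,0} = 1
G(9) = mex{0,0} = 1
G(10) = mex{0,0} = 1
G(11) = mex{0,0} = 1
G(12) = mex{1,0} = 2
G(13) = mex{1,0} = 2
G(14) = mex{1,1} = 0
G(15) = mex{1,1} = 0
G(16) = mex{1,1} = 0
G(17) = mex{1,1} = 0
P-positions are exactly the n with G(n) = 0.

0, 1, 2, 3, 4, 5, 14, 15, 16, 17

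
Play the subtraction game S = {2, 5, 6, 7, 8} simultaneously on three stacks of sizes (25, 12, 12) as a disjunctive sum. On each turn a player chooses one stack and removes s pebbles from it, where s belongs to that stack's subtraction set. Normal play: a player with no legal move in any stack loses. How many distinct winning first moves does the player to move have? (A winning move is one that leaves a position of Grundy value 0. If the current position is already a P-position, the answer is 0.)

All stacks use S = {2, 5, 6, 7, 8}:
n :  0  1  2  3  4  5  6  7  8  9 10 11 12 13 14 15 16 17 18 19 20 21 22 23 24 25
G :  0  0  1  1  0  2  1  3  2  2  3  3  4  0  0  1  1  0  2  1  3  2  2  3  3  4
Stack A: G(25) = 4.
Stack B: G(12) = 4.
Stack C: G(12) = 4.
Combined Grundy value = 4 ⊕ 4 ⊕ 4 = 4.
A winning move leaves total XOR = 0, i.e. changes one component's Grundy value g to g ⊕ X where X is the current total.
Stack A: need g' = 4⊕4 = 0. Options: 25−2→G=3, 25−5→G=3, 25−6→G=1, 25−7→G=2, 25−8→G=0. Hits: 1.
Stack B: need g' = 4⊕4 = 0. Options: 12−2→G=3, 12−5→G=3, 12−6→G=1, 12−7→G=2, 12−8→G=0. Hits: 1.
Stack C: need g' = 4⊕4 = 0. Options: 12−2→G=3, 12−5→G=3, 12−6→G=1, 12−7→G=2, 12−8→G=0. Hits: 1.

3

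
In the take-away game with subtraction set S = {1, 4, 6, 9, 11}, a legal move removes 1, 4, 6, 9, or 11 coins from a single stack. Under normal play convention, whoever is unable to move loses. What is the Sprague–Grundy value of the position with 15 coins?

n :  0  1  2  3  4  5  6  7  8  9 10 11 12 13 14 15
G :  0  1  0  1  2  0  1  0  1  2  0  1  0  1  2  0

0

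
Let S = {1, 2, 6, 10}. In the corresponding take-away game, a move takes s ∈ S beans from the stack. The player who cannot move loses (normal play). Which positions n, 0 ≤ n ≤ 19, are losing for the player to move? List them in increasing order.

0, 3, 7, 11, 14, 18

G(0) = 0
G(1) = mex{0} = 1
G(2) = mex{1,0} = 2
G(3) = mex{2,1} = 0
G(4) = mex{0,2} = 1
G(5) = mex{1,0} = 2
G(6) = mex{2,1,0} = 3
G(7) = mex{3,2,1} = 0
G(8) = mex{0,3,2} = 1
G(9) = mex{1,0,0} = 2
G(10) = mex{2,1,1,0} = 3
G(11) = mex{3,2,2,1} = 0
G(12) = mex{0,3,3,2} = 1
G(13) = mex{1,0,0,0} = 2
G(14) = mex{2,1,1,1} = 0
G(15) = mex{0,2,2,2} = 1
G(16) = mex{1,0,3,3} = 2
G(17) = mex{2,1,0,0} = 3
G(18) = mex{3,2,1,1} = 0
G(19) = mex{0,3,2,2} = 1
P-positions are exactly the n with G(n) = 0.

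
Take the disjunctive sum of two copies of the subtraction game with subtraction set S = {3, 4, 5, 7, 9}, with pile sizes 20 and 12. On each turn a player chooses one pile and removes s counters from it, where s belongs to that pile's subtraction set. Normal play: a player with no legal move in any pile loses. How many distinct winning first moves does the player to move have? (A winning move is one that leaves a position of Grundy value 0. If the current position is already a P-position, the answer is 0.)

3

All piles use S = {3, 4, 5, 7, 9}:
n :  0  1  2  3  4  5  6  7  8  9 10 11 12 13 14 15 16 17 18 19 20
G :  0  0  0  1  1  1  2  2  2  3  3  3  0  0  0  1  1  1  2  2  2
Pile A: G(20) = 2.
Pile B: G(12) = 0.
Combined Grundy value = 2 ⊕ 0 = 2.
A winning move leaves total XOR = 0, i.e. changes one component's Grundy value g to g ⊕ X where X is the current total.
Pile A: need g' = 2⊕2 = 0. Options: 20−3→G=1, 20−4→G=1, 20−5→G=1, 20−7→G=0, 20−9→G=3. Hits: 1.
Pile B: need g' = 0⊕2 = 2. Options: 12−3→G=3, 12−4→G=2, 12−5→G=2, 12−7→G=1, 12−9→G=1. Hits: 2.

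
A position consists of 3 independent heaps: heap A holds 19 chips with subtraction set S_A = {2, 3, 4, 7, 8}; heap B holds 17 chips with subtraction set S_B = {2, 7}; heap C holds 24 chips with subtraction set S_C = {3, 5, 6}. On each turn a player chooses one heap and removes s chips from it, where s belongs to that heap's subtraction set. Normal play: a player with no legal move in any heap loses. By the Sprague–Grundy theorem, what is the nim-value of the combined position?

1

Heap A, S = {2, 3, 4, 7, 8}:
n :  0  1  2  3  4  5  6  7  8  9 10 11 12 13 14 15 16 17 18 19
G :  0  0  1  1  2  2  0  3  1  4  2  0  0  1  1  2  2  0  3  1
G_A(19) = 1.
Heap B, S = {2, 7}:
n :  0  1  2  3  4  5  6  7  8  9 10 11 12 13 14 15 16 17
G :  0  0  1  1  0  0  1  1  2  0  0  1  1  0  0  1  1  2
G_B(17) = 2.
Heap C, S = {3, 5, 6}:
n :  0  1  2  3  4  5  6  7  8  9 10 11 12 13 14 15 16 17 18 19 20 21 22 23 24
G :  0  0  0  1  1  1  2  2  2  0  0  0  1  1  1  2  2  2  0  0  0  1  1  1  2
G_C(24) = 2.
Combined Grundy value = 1 ⊕ 2 ⊕ 2 = 1.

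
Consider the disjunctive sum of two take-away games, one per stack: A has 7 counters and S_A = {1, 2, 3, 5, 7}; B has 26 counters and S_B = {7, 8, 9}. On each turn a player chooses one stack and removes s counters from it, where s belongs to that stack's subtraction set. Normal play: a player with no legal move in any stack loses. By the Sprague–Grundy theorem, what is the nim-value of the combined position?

2

Stack A, S = {1, 2, 3, 5, 7}:
n : 0 1 2 3 4 5 6 7
G : 0 1 2 3 0 1 2 3
G_A(7) = 3.
Stack B, S = {7, 8, 9}:
G(0) = 0
G(1) = mex{} = 0
G(2) = mex{} = 0
G(3) = mex{} = 0
G(4) = mex{} = 0
G(5) = mex{} = 0
G(6) = mex{} = 0
G(7) = mex{0} = 1
G(8) = mex{0,0} = 1
G(9) = mex{0,0,0} = 1
G(10) = mex{0,0,0} = 1
G(11) = mex{0,0,0} = 1
G(12) = mex{0,0,0} = 1
G(13) = mex{0,0,0} = 1
G(14) = mex{1,0,0} = 2
G(15) = mex{1,1,0} = 2
G(16) = mex{1,1,1} = 0
G(17) = mex{1,1,1} = 0
G(18) = mex{1,1,1} = 0
G(19) = mex{1,1,1} = 0
G(20) = mex{1,1,1} = 0
G(21) = mex{2,1,1} = 0
G(22) = mex{2,2,1} = 0
G(23) = mex{0,2,2} = 1
G(24) = mex{0,0,2} = 1
G(25) = mex{0,0,0} = 1
G(26) = mex{0,0,0} = 1
G_B(26) = 1.
Combined Grundy value = 3 ⊕ 1 = 2.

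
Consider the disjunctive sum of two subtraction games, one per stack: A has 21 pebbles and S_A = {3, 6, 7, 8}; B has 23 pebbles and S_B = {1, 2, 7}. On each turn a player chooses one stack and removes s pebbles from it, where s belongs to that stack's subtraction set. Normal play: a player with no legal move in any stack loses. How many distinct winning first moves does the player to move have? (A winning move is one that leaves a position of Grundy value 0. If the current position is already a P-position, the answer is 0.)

1

Stack A, S = {3, 6, 7, 8}:
G(0) = 0
G(1) = mex{} = 0
G(2) = mex{} = 0
G(3) = mex{0} = 1
G(4) = mex{0} = 1
G(5) = mex{0} = 1
G(6) = mex{1,0} = 2
G(7) = mex{1,0,0} = 2
G(8) = mex{1,0,0,0} = 2
G(9) = mex{2,1,0,0} = 3
G(10) = mex{2,1,1,0} = 3
G(11) = mex{2,1,1,1} = 0
G(12) = mex{3,2,1,1} = 0
G(13) = mex{3,2,2,1} = 0
G(14) = mex{0,2,2,2} = 1
G(15) = mex{0,3,2,2} = 1
G(16) = mex{0,3,3,2} = 1
G(17) = mex{1,0,3,3} = 2
G(18) = mex{1,0,0,3} = 2
G(19) = mex{1,0,0,0} = 2
G(20) = mex{2,1,0,0} = 3
G(21) = mex{2,1,1,0} = 3
G_A(21) = 3.
Stack B, S = {1, 2, 7}:
n :  0  1  2  3  4  5  6  7  8  9 10 11 12 13 14 15 16 17 18 19 20 21 22 23
G :  0  1  2  0  1  2  0  1  2  0  1  2  0  1  2  0  1  2  0  1  2  0  1  2
G_B(23) = 2.
Combined Grundy value = 3 ⊕ 2 = 1.
A winning move leaves total XOR = 0, i.e. changes one component's Grundy value g to g ⊕ X where X is the current total.
Stack A: need g' = 3⊕1 = 2. Options: 21−3→G=2, 21−6→G=1, 21−7→G=1, 21−8→G=0. Hits: 1.
Stack B: need g' = 2⊕1 = 3. Options: 23−1→G=1, 23−2→G=0, 23−7→G=1. Hits: 0.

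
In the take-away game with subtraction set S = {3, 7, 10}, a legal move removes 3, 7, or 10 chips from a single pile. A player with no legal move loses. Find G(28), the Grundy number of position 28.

0

G(0) = 0
G(1) = mex{} = 0
G(2) = mex{} = 0
G(3) = mex{0} = 1
G(4) = mex{0} = 1
G(5) = mex{0} = 1
G(6) = mex{1} = 0
G(7) = mex{1,0} = 2
G(8) = mex{1,0} = 2
G(9) = mex{0,0} = 1
G(10) = mex{2,1,0} = 3
G(11) = mex{2,1,0} = 3
G(12) = mex{1,1,0} = 2
G(13) = mex{3,0,1} = 2
G(14) = mex{3,2,1} = 0
G(15) = mex{2,2,1} = 0
G(16) = mex{2,1,0} = 3
G(17) = mex{0,3,2} = 1
G(18) = mex{0,3,2} = 1
G(19) = mex{3,2,1} = 0
G(20) = mex{1,2,3} = 0
G(21) = mex{1,0,3} = 2
G(22) = mex{0,0,2} = 1
G(23) = mex{0,3,2} = 1
G(24) = mex{2,1,0} = 3
G(25) = mex{1,1,0} = 2
G(26) = mex{1,0,3} = 2
G(27) = mex{3,0,1} = 2
G(28) = mex{2,2,1} = 0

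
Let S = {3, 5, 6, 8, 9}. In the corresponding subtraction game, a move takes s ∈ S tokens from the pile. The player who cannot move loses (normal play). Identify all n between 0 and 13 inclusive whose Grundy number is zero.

0, 1, 2, 12, 13

n :  0  1  2  3  4  5  6  7  8  9 10 11 12 13
G :  0  0  0  1  1  1  2  2  2  3  3  3  0  0
P-positions are exactly the n with G(n) = 0.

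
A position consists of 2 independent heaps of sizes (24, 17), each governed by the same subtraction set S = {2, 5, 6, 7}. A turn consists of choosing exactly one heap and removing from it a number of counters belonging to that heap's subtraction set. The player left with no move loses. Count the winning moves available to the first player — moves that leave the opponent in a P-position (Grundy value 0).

All heaps use S = {2, 5, 6, 7}:
G(0) = 0
G(1) = mex{} = 0
G(2) = mex{0} = 1
G(3) = mex{0} = 1
G(4) = mex{1} = 0
G(5) = mex{1,0} = 2
G(6) = mex{0,0,0} = 1
G(7) = mex{2,1,0,0} = 3
G(8) = mex{1,1,1,0} = 2
G(9) = mex{3,0,1,1} = 2
G(10) = mex{2,2,0,1} = 3
G(11) = mex{2,1,2,0} = 3
G(12) = mex{3,3,1,2} = 0
G(13) = mex{3,2,3,1} = 0
G(14) = mex{0,2,2,3} = 1
G(15) = mex{0,3,2,2} = 1
G(16) = mex{1,3,3,2} = 0
G(17) = mex{1,0,3,3} = 2
G(18) = mex{0,0,0,3} = 1
G(19) = mex{2,1,0,0} = 3
G(20) = mex{1,1,1,0} = 2
G(21) = mex{3,0,1,1} = 2
G(22) = mex{2,2,0,1} = 3
G(23) = mex{2,1,2,0} = 3
G(24) = mex{3,3,1,2} = 0
Heap A: G(24) = 0.
Heap B: G(17) = 2.
Combined Grundy value = 0 ⊕ 2 = 2.
A winning move leaves total XOR = 0, i.e. changes one component's Grundy value g to g ⊕ X where X is the current total.
Heap A: need g' = 0⊕2 = 2. Options: 24−2→G=3, 24−5→G=3, 24−6→G=1, 24−7→G=2. Hits: 1.
Heap B: need g' = 2⊕2 = 0. Options: 17−2→G=1, 17−5→G=0, 17−6→G=3, 17−7→G=3. Hits: 1.

2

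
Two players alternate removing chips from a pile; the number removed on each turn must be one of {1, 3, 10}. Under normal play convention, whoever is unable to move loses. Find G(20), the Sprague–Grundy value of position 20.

1

n :  0  1  2  3  4  5  6  7  8  9 10 11 12 13 14 15 16 17 18 19 20
G :  0  1  0  1  0  1  0  1  0  1  2  3  2  0  1  0  1  0  1  0  1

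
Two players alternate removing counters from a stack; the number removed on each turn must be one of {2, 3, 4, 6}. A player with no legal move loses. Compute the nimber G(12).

G(0) = 0
G(1) = mex{} = 0
G(2) = mex{0} = 1
G(3) = mex{0,0} = 1
G(4) = mex{1,0,0} = 2
G(5) = mex{1,1,0} = 2
G(6) = mex{2,1,1,0} = 3
G(7) = mex{2,2,1,0} = 3
G(8) = mex{3,2,2,1} = 0
G(9) = mex{3,3,2,1} = 0
G(10) = mex{0,3,3,2} = 1
G(11) = mex{0,0,3,2} = 1
G(12) = mex{1,0,0,3} = 2

2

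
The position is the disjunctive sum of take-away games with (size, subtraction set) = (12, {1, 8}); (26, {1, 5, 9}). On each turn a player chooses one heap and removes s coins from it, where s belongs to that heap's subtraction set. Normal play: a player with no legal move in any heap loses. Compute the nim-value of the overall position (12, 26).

1

Heap A, S = {1, 8}:
n :  0  1  2  3  4  5  6  7  8  9 10 11 12
G :  0  1  0  1  0  1  0  1  2  0  1  0  1
G_A(12) = 1.
Heap B, S = {1, 5, 9}:
G(0) = 0
G(1) = mex{0} = 1
G(2) = mex{1} = 0
G(3) = mex{0} = 1
G(4) = mex{1} = 0
G(5) = mex{0,0} = 1
G(6) = mex{1,1} = 0
G(7) = mex{0,0} = 1
G(8) = mex{1,1} = 0
G(9) = mex{0,0,0} = 1
G(10) = mex{1,1,1} = 0
G(11) = mex{0,0,0} = 1
G(12) = mex{1,1,1} = 0
G(13) = mex{0,0,0} = 1
G(14) = mex{1,1,1} = 0
G(15) = mex{0,0,0} = 1
G(16) = mex{1,1,1} = 0
G(17) = mex{0,0,0} = 1
G(18) = mex{1,1,1} = 0
G(19) = mex{0,0,0} = 1
G(20) = mex{1,1,1} = 0
G(21) = mex{0,0,0} = 1
G(22) = mex{1,1,1} = 0
G(23) = mex{0,0,0} = 1
G(24) = mex{1,1,1} = 0
G(25) = mex{0,0,0} = 1
G(26) = mex{1,1,1} = 0
G_B(26) = 0.
Combined Grundy value = 1 ⊕ 0 = 1.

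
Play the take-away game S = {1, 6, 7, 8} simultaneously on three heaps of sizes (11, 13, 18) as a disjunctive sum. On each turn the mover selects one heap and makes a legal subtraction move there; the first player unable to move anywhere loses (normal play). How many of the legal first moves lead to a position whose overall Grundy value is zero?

All heaps use S = {1, 6, 7, 8}:
G(0) = 0
G(1) = mex{0} = 1
G(2) = mex{1} = 0
G(3) = mex{0} = 1
G(4) = mex{1} = 0
G(5) = mex{0} = 1
G(6) = mex{1,0} = 2
G(7) = mex{2,1,0} = 3
G(8) = mex{3,0,1,0} = 2
G(9) = mex{2,1,0,1} = 3
G(10) = mex{3,0,1,0} = 2
G(11) = mex{2,1,0,1} = 3
G(12) = mex{3,2,1,0} = 4
G(13) = mex{4,3,2,1} = 0
G(14) = mex{0,2,3,2} = 1
G(15) = mex{1,3,2,3} = 0
G(16) = mex{0,2,3,2} = 1
G(17) = mex{1,3,2,3} = 0
G(18) = mex{0,4,3,2} = 1
Heap A: G(11) = 3.
Heap B: G(13) = 0.
Heap C: G(18) = 1.
Combined Grundy value = 3 ⊕ 0 ⊕ 1 = 2.
A winning move leaves total XOR = 0, i.e. changes one component's Grundy value g to g ⊕ X where X is the current total.
Heap A: need g' = 3⊕2 = 1. Options: 11−1→G=2, 11−6→G=1, 11−7→G=0, 11−8→G=1. Hits: 2.
Heap B: need g' = 0⊕2 = 2. Options: 13−1→G=4, 13−6→G=3, 13−7→G=2, 13−8→G=1. Hits: 1.
Heap C: need g' = 1⊕2 = 3. Options: 18−1→G=0, 18−6→G=4, 18−7→G=3, 18−8→G=2. Hits: 1.

4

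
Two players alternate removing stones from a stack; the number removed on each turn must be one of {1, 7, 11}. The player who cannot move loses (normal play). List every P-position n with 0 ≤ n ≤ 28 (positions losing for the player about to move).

n :  0  1  2  3  4  5  6  7  8  9 10 11 12 13 14 15 16 17 18 19 20 21 22 23 24 25 26 27 28
G :  0  1  0  1  0  1  0  1  0  1  0  1  0  1  0  1  0  1  0  1  0  1  0  1  0  1  0  1  0
P-positions are exactly the n with G(n) = 0.

0, 2, 4, 6, 8, 10, 12, 14, 16, 18, 20, 22, 24, 26, 28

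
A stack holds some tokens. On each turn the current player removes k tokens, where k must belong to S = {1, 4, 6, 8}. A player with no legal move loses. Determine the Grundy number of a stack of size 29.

0

n :  0  1  2  3  4  5  6  7  8  9 10 11 12 13 14 15 16 17 18 19 20 21 22 23 24 25 26 27 28 29
G :  0  1  0  1  2  0  1  0  1  2  3  2  0  1  0  1  2  0  1  0  1  2  3  2  0  1  0  1  2  0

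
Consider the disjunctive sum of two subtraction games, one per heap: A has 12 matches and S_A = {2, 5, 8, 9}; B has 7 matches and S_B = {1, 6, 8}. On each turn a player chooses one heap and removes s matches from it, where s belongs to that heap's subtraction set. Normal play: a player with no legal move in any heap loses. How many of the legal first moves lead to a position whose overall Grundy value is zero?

Heap A, S = {2, 5, 8, 9}:
G(0) = 0
G(1) = mex{} = 0
G(2) = mex{0} = 1
G(3) = mex{0} = 1
G(4) = mex{1} = 0
G(5) = mex{1,0} = 2
G(6) = mex{0,0} = 1
G(7) = mex{2,1} = 0
G(8) = mex{1,1,0} = 2
G(9) = mex{0,0,0,0} = 1
G(10) = mex{2,2,1,0} = 3
G(11) = mex{1,1,1,1} = 0
G(12) = mex{3,0,0,1} = 2
G_A(12) = 2.
Heap B, S = {1, 6, 8}:
G(0) = 0
G(1) = mex{0} = 1
G(2) = mex{1} = 0
G(3) = mex{0} = 1
G(4) = mex{1} = 0
G(5) = mex{0} = 1
G(6) = mex{1,0} = 2
G(7) = mex{2,1} = 0
G_B(7) = 0.
Combined Grundy value = 2 ⊕ 0 = 2.
A winning move leaves total XOR = 0, i.e. changes one component's Grundy value g to g ⊕ X where X is the current total.
Heap A: need g' = 2⊕2 = 0. Options: 12−2→G=3, 12−5→G=0, 12−8→G=0, 12−9→G=1. Hits: 2.
Heap B: need g' = 0⊕2 = 2. Options: 7−1→G=2, 7−6→G=1. Hits: 1.

3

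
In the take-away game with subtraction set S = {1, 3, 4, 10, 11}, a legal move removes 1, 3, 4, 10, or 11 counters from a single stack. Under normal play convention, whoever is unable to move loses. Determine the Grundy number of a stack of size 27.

2

G(0) = 0
G(1) = mex{0} = 1
G(2) = mex{1} = 0
G(3) = mex{0,0} = 1
G(4) = mex{1,1,0} = 2
G(5) = mex{2,0,1} = 3
G(6) = mex{3,1,0} = 2
G(7) = mex{2,2,1} = 0
G(8) = mex{0,3,2} = 1
G(9) = mex{1,2,3} = 0
G(10) = mex{0,0,2,0} = 1
G(11) = mex{1,1,0,1,0} = 2
G(12) = mex{2,0,1,0,1} = 3
G(13) = mex{3,1,0,1,0} = 2
G(14) = mex{2,2,1,2,1} = 0
G(15) = mex{0,3,2,3,2} = 1
G(16) = mex{1,2,3,2,3} = 0
G(17) = mex{0,0,2,0,2} = 1
G(18) = mex{1,1,0,1,0} = 2
G(19) = mex{2,0,1,0,1} = 3
G(20) = mex{3,1,0,1,0} = 2
G(21) = mex{2,2,1,2,1} = 0
G(22) = mex{0,3,2,3,2} = 1
G(23) = mex{1,2,3,2,3} = 0
G(24) = mex{0,0,2,0,2} = 1
G(25) = mex{1,1,0,1,0} = 2
G(26) = mex{2,0,1,0,1} = 3
G(27) = mex{3,1,0,1,0} = 2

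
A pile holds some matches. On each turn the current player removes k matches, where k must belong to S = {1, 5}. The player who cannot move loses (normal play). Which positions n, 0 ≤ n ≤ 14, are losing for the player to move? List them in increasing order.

0, 2, 4, 6, 8, 10, 12, 14

n :  0  1  2  3  4  5  6  7  8  9 10 11 12 13 14
G :  0  1  0  1  0  1  0  1  0  1  0  1  0  1  0
P-positions are exactly the n with G(n) = 0.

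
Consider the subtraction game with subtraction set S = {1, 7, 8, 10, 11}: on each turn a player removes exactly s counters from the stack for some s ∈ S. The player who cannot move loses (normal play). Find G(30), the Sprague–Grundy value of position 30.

G(0) = 0
G(1) = mex{0} = 1
G(2) = mex{1} = 0
G(3) = mex{0} = 1
G(4) = mex{1} = 0
G(5) = mex{0} = 1
G(6) = mex{1} = 0
G(7) = mex{0,0} = 1
G(8) = mex{1,1,0} = 2
G(9) = mex{2,0,1} = 3
G(10) = mex{3,1,0,0} = 2
G(11) = mex{2,0,1,1,0} = 3
G(12) = mex{3,1,0,0,1} = 2
G(13) = mex{2,0,1,1,0} = 3
G(14) = mex{3,1,0,0,1} = 2
G(15) = mex{2,2,1,1,0} = 3
G(16) = mex{3,3,2,0,1} = 4
G(17) = mex{4,2,3,1,0} = 5
G(18) = mex{5,3,2,2,1} = 0
G(19) = mex{0,2,3,3,2} = 1
G(20) = mex{1,3,2,2,3} = 0
G(21) = mex{0,2,3,3,2} = 1
G(22) = mex{1,3,2,2,3} = 0
G(23) = mex{0,4,3,3,2} = 1
G(24) = mex{1,5,4,2,3} = 0
G(25) = mex{0,0,5,3,2} = 1
G(26) = mex{1,1,0,4,3} = 2
G(27) = mex{2,0,1,5,4} = 3
G(28) = mex{3,1,0,0,5} = 2
G(29) = mex{2,0,1,1,0} = 3
G(30) = mex{3,1,0,0,1} = 2

2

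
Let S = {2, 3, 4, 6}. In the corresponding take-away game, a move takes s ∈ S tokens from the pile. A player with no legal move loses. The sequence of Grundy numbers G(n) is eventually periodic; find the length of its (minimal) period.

n :  0  1  2  3  4  5  6  7  8  9 10 11 12 13 14 15 16 17
G :  0  0  1  1  2  2  3  3  0  0  1  1  2  2  3  3  0  0
G(n+8) = G(n) holds for n = 0,…,5 (a full window of length max(S) = 6), so the sequence is purely periodic with period 8.

8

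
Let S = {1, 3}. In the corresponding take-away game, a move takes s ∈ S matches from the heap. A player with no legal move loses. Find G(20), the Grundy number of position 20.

0

G(0) = 0
G(1) = mex{0} = 1
G(2) = mex{1} = 0
G(3) = mex{0,0} = 1
G(4) = mex{1,1} = 0
G(5) = mex{0,0} = 1
G(6) = mex{1,1} = 0
G(7) = mex{0,0} = 1
G(8) = mex{1,1} = 0
G(9) = mex{0,0} = 1
G(10) = mex{1,1} = 0
G(11) = mex{0,0} = 1
G(12) = mex{1,1} = 0
G(13) = mex{0,0} = 1
G(14) = mex{1,1} = 0
G(15) = mex{0,0} = 1
G(16) = mex{1,1} = 0
G(17) = mex{0,0} = 1
G(18) = mex{1,1} = 0
G(19) = mex{0,0} = 1
G(20) = mex{1,1} = 0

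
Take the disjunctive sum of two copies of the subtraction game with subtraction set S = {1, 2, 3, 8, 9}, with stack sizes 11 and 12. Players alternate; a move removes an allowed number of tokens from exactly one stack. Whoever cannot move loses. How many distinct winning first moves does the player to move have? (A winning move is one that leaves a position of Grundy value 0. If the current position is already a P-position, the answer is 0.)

All stacks use S = {1, 2, 3, 8, 9}:
G(0) = 0
G(1) = mex{0} = 1
G(2) = mex{1,0} = 2
G(3) = mex{2,1,0} = 3
G(4) = mex{3,2,1} = 0
G(5) = mex{0,3,2} = 1
G(6) = mex{1,0,3} = 2
G(7) = mex{2,1,0} = 3
G(8) = mex{3,2,1,0} = 4
G(9) = mex{4,3,2,1,0} = 5
G(10) = mex{5,4,3,2,1} = 0
G(11) = mex{0,5,4,3,2} = 1
G(12) = mex{1,0,5,0,3} = 2
Stack A: G(11) = 1.
Stack B: G(12) = 2.
Combined Grundy value = 1 ⊕ 2 = 3.
A winning move leaves total XOR = 0, i.e. changes one component's Grundy value g to g ⊕ X where X is the current total.
Stack A: need g' = 1⊕3 = 2. Options: 11−1→G=0, 11−2→G=5, 11−3→G=4, 11−8→G=3, 11−9→G=2. Hits: 1.
Stack B: need g' = 2⊕3 = 1. Options: 12−1→G=1, 12−2→G=0, 12−3→G=5, 12−8→G=0, 12−9→G=3. Hits: 1.

2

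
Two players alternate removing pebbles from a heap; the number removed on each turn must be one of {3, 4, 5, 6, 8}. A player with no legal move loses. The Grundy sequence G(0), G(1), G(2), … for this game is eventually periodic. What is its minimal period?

n :  0  1  2  3  4  5  6  7  8  9 10 11 12 13 14 15 16 17 18 19 20 21 22 23
G :  0  0  0  1  1  1  2  2  2  3  3  0  0  0  1  1  1  2  2  2  3  3  0  0
G(n+11) = G(n) holds for n = 0,…,7 (a full window of length max(S) = 8), so the sequence is purely periodic with period 11.

11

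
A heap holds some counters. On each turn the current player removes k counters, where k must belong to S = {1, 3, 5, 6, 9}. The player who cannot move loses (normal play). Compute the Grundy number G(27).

1

n :  0  1  2  3  4  5  6  7  8  9 10 11 12 13 14 15 16 17 18 19 20 21 22 23 24 25 26 27
G :  0  1  0  1  0  1  2  3  2  3  2  3  0  1  0  1  0  1  2  3  2  3  2  3  0  1  0  1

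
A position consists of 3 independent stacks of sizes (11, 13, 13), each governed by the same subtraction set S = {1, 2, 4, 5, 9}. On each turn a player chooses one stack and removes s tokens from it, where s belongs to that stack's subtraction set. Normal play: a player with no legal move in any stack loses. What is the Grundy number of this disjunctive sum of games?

All stacks use S = {1, 2, 4, 5, 9}:
n :  0  1  2  3  4  5  6  7  8  9 10 11 12 13
G :  0  1  2  0  1  2  0  1  2  3  4  5  3  0
Stack A: G(11) = 5.
Stack B: G(13) = 0.
Stack C: G(13) = 0.
Combined Grundy value = 5 ⊕ 0 ⊕ 0 = 5.

5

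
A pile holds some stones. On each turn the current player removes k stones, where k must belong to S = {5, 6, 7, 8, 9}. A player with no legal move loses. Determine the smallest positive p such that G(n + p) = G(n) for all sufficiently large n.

14

G(0) = 0
G(1) = mex{} = 0
G(2) = mex{} = 0
G(3) = mex{} = 0
G(4) = mex{} = 0
G(5) = mex{0} = 1
G(6) = mex{0,0} = 1
G(7) = mex{0,0,0} = 1
G(8) = mex{0,0,0,0} = 1
G(9) = mex{0,0,0,0,0} = 1
G(10) = mex{1,0,0,0,0} = 2
G(11) = mex{1,1,0,0,0} = 2
G(12) = mex{1,1,1,0,0} = 2
G(13) = mex{1,1,1,1,0} = 2
G(14) = mex{1,1,1,1,1} = 0
G(15) = mex{2,1,1,1,1} = 0
G(16) = mex{2,2,1,1,1} = 0
G(17) = mex{2,2,2,1,1} = 0
G(18) = mex{2,2,2,2,1} = 0
G(19) = mex{0,2,2,2,2} = 1
G(20) = mex{0,0,2,2,2} = 1
G(21) = mex{0,0,0,2,2} = 1
G(22) = mex{0,0,0,0,2} = 1
G(23) = mex{0,0,0,0,0} = 1
G(24) = mex{1,0,0,0,0} = 2
G(25) = mex{1,1,0,0,0} = 2
G(26) = mex{1,1,1,0,0} = 2
G(27) = mex{1,1,1,1,0} = 2
G(28) = mex{1,1,1,1,1} = 0
G(29) = mex{2,1,1,1,1} = 0
G(n+14) = G(n) holds for n = 0,…,8 (a full window of length max(S) = 9), so the sequence is purely periodic with period 14.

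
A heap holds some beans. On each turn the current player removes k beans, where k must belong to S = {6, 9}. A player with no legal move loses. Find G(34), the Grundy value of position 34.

n :  0  1  2  3  4  5  6  7  8  9 10 11 12 13 14 15 16 17 18 19 20 21 22 23 24 25 26 27 28 29 30 31 32 33 34
G :  0  0  0  0  0  0  1  1  1  1  1  1  2  2  2  0  0  0  0  0  0  1  1  1  1  1  1  2  2  2  0  0  0  0  0

0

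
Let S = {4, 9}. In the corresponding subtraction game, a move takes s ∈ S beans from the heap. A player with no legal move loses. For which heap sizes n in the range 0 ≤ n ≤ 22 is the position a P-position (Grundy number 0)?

n :  0  1  2  3  4  5  6  7  8  9 10 11 12 13 14 15 16 17 18 19 20 21 22
G :  0  0  0  0  1  1  1  1  0  2  2  2  1  0  0  0  0  1  1  1  1  0  2
P-positions are exactly the n with G(n) = 0.

0, 1, 2, 3, 8, 13, 14, 15, 16, 21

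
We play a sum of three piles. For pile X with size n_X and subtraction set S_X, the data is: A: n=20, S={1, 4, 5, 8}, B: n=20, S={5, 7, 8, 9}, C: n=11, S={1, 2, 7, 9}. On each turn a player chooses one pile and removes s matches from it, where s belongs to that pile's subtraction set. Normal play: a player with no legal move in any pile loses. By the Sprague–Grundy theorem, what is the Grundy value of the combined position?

Pile A, S = {1, 4, 5, 8}:
G(0) = 0
G(1) = mex{0} = 1
G(2) = mex{1} = 0
G(3) = mex{0} = 1
G(4) = mex{1,0} = 2
G(5) = mex{2,1,0} = 3
G(6) = mex{3,0,1} = 2
G(7) = mex{2,1,0} = 3
G(8) = mex{3,2,1,0} = 4
G(9) = mex{4,3,2,1} = 0
G(10) = mex{0,2,3,0} = 1
G(11) = mex{1,3,2,1} = 0
G(12) = mex{0,4,3,2} = 1
G(13) = mex{1,0,4,3} = 2
G(14) = mex{2,1,0,2} = 3
G(15) = mex{3,0,1,3} = 2
G(16) = mex{2,1,0,4} = 3
G(17) = mex{3,2,1,0} = 4
G(18) = mex{4,3,2,1} = 0
G(19) = mex{0,2,3,0} = 1
G(20) = mex{1,3,2,1} = 0
G_A(20) = 0.
Pile B, S = {5, 7, 8, 9}:
G(0) = 0
G(1) = mex{} = 0
G(2) = mex{} = 0
G(3) = mex{} = 0
G(4) = mex{} = 0
G(5) = mex{0} = 1
G(6) = mex{0} = 1
G(7) = mex{0,0} = 1
G(8) = mex{0,0,0} = 1
G(9) = mex{0,0,0,0} = 1
G(10) = mex{1,0,0,0} = 2
G(11) = mex{1,0,0,0} = 2
G(12) = mex{1,1,0,0} = 2
G(13) = mex{1,1,1,0} = 2
G(14) = mex{1,1,1,1} = 0
G(15) = mex{2,1,1,1} = 0
G(16) = mex{2,1,1,1} = 0
G(17) = mex{2,2,1,1} = 0
G(18) = mex{2,2,2,1} = 0
G(19) = mex{0,2,2,2} = 1
G(20) = mex{0,2,2,2} = 1
G_B(20) = 1.
Pile C, S = {1, 2, 7, 9}:
G(0) = 0
G(1) = mex{0} = 1
G(2) = mex{1,0} = 2
G(3) = mex{2,1} = 0
G(4) = mex{0,2} = 1
G(5) = mex{1,0} = 2
G(6) = mex{2,1} = 0
G(7) = mex{0,2,0} = 1
G(8) = mex{1,0,1} = 2
G(9) = mex{2,1,2,0} = 3
G(10) = mex{3,2,0,1} = 4
G(11) = mex{4,3,1,2} = 0
G_C(11) = 0.
Combined Grundy value = 0 ⊕ 1 ⊕ 0 = 1.

1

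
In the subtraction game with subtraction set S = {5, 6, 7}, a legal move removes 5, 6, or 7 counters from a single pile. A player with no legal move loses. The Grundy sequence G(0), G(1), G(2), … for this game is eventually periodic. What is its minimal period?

G(0) = 0
G(1) = mex{} = 0
G(2) = mex{} = 0
G(3) = mex{} = 0
G(4) = mex{} = 0
G(5) = mex{0} = 1
G(6) = mex{0,0} = 1
G(7) = mex{0,0,0} = 1
G(8) = mex{0,0,0} = 1
G(9) = mex{0,0,0} = 1
G(10) = mex{1,0,0} = 2
G(11) = mex{1,1,0} = 2
G(12) = mex{1,1,1} = 0
G(13) = mex{1,1,1} = 0
G(14) = mex{1,1,1} = 0
G(15) = mex{2,1,1} = 0
G(16) = mex{2,2,1} = 0
G(17) = mex{0,2,2} = 1
G(18) = mex{0,0,2} = 1
G(19) = mex{0,0,0} = 1
G(20) = mex{0,0,0} = 1
G(21) = mex{0,0,0} = 1
G(22) = mex{1,0,0} = 2
G(23) = mex{1,1,0} = 2
G(24) = mex{1,1,1} = 0
G(25) = mex{1,1,1} = 0
G(n+12) = G(n) holds for n = 0,…,6 (a full window of length max(S) = 7), so the sequence is purely periodic with period 12.

12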